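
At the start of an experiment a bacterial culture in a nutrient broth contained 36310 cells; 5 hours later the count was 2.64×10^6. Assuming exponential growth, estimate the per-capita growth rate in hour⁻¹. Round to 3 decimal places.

From N(t) = N₀·e^(rt): e^(r·5) = 2.64×10^6/36310 = 72.707.
r·5 = ln(72.707) = 4.2864, so r = 4.2864/5 = 0.85729.

0.857 per hour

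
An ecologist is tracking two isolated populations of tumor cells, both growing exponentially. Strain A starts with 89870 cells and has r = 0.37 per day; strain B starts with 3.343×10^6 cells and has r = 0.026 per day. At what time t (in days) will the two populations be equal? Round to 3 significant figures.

Set 89870·e^(0.37t) = 3.343×10^6·e^(0.026t).
e^((0.37 − 0.026)t) = 3.343×10^6/89870 → e^(0.344·t) = 37.198.
0.344·t = ln(37.198) = 3.6163, so t = 3.6163/0.344 = 10.512.

10.5 days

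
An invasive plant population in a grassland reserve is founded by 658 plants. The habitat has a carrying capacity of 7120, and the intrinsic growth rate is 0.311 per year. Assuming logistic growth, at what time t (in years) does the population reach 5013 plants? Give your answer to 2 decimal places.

A = (K − N₀)/N₀ = (7120 − 658)/658 = 9.8207.
Solve 7120/(1 + 9.8207·e^(−0.311t)) = 5013: 1 + 9.8207·e^(−0.311t) = 1.4203, so e^(−0.311t) = 0.0427982.
−0.311·t = ln(0.0427982) = -3.1513, so t = 3.1513/0.311 = 10.133.

10.13 years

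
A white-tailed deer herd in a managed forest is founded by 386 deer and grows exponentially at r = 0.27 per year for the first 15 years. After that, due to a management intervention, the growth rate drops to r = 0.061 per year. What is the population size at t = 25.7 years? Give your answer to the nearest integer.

42554 deer

Phase 1: N(15) = 386·e^(0.27×15) = 386·e^4.05 = 22155.4.
Phase 2 runs for 25.7 − 15 = 10.7 years at r = 0.061.
N(25.7) = 22155.4·e^(0.061×10.7) = 22155.4·e^0.6527 = 42554.4.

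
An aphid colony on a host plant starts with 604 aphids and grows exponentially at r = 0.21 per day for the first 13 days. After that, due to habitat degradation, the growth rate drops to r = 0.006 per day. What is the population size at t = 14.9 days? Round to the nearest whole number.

Phase 1: N(13) = 604·e^(0.21×13) = 604·e^2.73 = 9261.06.
Phase 2 runs for 14.9 − 13 = 1.9 days at r = 0.006.
N(14.9) = 9261.06·e^(0.006×1.9) = 9261.06·e^0.0114 = 9367.24.

9367 aphids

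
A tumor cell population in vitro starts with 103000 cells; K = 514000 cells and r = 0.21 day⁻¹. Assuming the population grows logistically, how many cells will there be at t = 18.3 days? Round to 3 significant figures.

A = (K − N₀)/N₀ = (514000 − 103000)/103000 = 3.9903.
N(t) = K/(1 + A·e^(−rt)) = 514000/(1 + 3.9903×e^(−0.21×18.3)).
e^(−3.843) = 0.021429; denominator = 1 + 3.9903×0.021429 = 1.0855.
N = 514000/1.0855 = 473511.

474000 cells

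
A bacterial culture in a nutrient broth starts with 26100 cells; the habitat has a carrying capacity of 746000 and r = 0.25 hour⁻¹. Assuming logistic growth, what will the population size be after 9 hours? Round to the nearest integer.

A = (K − N₀)/N₀ = (746000 − 26100)/26100 = 27.582.
N(t) = K/(1 + A·e^(−rt)) = 746000/(1 + 27.582×e^(−0.25×9)).
e^(−2.25) = 0.1054; denominator = 1 + 27.582×0.1054 = 3.9072.
N = 746000/3.9072 = 190931.

190931 cells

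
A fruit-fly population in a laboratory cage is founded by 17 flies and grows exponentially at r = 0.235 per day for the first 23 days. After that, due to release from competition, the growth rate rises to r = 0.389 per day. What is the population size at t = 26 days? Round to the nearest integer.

Phase 1: N(23) = 17·e^(0.235×23) = 17·e^5.405 = 3782.78.
Phase 2 runs for 26 − 23 = 3 days at r = 0.389.
N(26) = 3782.78·e^(0.389×3) = 3782.78·e^1.167 = 12151.6.

12152 flies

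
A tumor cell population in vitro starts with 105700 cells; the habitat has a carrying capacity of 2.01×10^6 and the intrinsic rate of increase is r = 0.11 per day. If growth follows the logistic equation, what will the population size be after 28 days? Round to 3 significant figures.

1100000 cells

A = (K − N₀)/N₀ = (2.01×10^6 − 105700)/105700 = 18.016.
N(t) = K/(1 + A·e^(−rt)) = 2.01×10^6/(1 + 18.016×e^(−0.11×28)).
e^(−3.08) = 0.045959; denominator = 1 + 18.016×0.045959 = 1.828.
N = 2.01×10^6/1.828 = 1.099559×10^6.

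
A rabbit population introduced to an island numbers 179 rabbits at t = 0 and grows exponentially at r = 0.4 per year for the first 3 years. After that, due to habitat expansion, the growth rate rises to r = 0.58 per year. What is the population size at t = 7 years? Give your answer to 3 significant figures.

6050 rabbits

Phase 1: N(3) = 179·e^(0.4×3) = 179·e^1.2 = 594.301.
Phase 2 runs for 7 − 3 = 4 years at r = 0.58.
N(7) = 594.301·e^(0.58×4) = 594.301·e^2.32 = 6047.41.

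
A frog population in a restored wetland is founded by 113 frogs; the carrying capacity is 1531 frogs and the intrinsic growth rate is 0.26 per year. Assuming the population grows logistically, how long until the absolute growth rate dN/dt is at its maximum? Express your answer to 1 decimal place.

9.7 years

Logistic growth is fastest at N = K/2 = 765.5.
A = (K − N₀)/N₀ = 12.549. Set K/(1 + A·e^(−rt)) = K/2 → A·e^(−rt) = 1.
e^(−0.26t) = 1/12.549 = 0.0796897, so t = ln(12.549)/0.26 = 2.5296/0.26 = 9.7293.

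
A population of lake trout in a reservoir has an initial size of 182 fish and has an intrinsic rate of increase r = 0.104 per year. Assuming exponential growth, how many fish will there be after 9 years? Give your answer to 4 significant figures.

N(t) = N₀·e^(rt) = 182 × e^(0.104×9) = 182 × e^0.936.
e^0.936 ≈ 2.5498, so N ≈ 182 × 2.5498 = 464.057.

464.1 fish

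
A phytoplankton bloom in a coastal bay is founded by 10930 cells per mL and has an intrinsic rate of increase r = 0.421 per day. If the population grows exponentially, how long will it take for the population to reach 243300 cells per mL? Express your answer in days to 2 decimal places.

7.37 days

Set N₀·e^(rt) = 243300: e^(0.421·t) = 243300/10930 = 22.26.
0.421·t = ln(22.26) = 3.1028, so t = 3.1028/0.421 = 7.37.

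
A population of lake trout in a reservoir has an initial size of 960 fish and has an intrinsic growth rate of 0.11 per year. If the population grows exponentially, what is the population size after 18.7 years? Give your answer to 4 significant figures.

7510 fish

N(t) = N₀·e^(rt) = 960 × e^(0.11×18.7) = 960 × e^2.057.
e^2.057 ≈ 7.8225, so N ≈ 960 × 7.8225 = 7509.57.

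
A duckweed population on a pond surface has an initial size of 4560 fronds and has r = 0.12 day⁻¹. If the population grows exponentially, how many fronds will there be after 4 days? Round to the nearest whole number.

N(t) = N₀·e^(rt) = 4560 × e^(0.12×4) = 4560 × e^0.48.
e^0.48 ≈ 1.6161, so N ≈ 4560 × 1.6161 = 7369.3.

7369 fronds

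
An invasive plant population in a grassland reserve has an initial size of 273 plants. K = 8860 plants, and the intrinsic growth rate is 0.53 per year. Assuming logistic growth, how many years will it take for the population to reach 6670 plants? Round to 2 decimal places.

8.61 years

A = (K − N₀)/N₀ = (8860 − 273)/273 = 31.454.
Solve 8860/(1 + 31.454·e^(−0.53t)) = 6670: 1 + 31.454·e^(−0.53t) = 1.3283, so e^(−0.53t) = 0.0104385.
−0.53·t = ln(0.0104385) = -4.5623, so t = 4.5623/0.53 = 8.608.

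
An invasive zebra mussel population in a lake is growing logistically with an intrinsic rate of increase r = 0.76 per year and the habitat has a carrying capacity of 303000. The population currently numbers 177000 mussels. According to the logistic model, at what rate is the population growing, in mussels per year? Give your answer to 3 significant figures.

55900 mussels per year

dN/dt = rN(1 − N/K) = 0.76 × 177000 × (1 − 177000/303000).
1 − 177000/303000 = 0.41584; dN/dt = 0.76 × 177000 × 0.41584 = 55939.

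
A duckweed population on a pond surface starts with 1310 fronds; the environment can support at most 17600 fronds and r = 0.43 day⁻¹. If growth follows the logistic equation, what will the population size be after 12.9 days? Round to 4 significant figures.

A = (K − N₀)/N₀ = (17600 − 1310)/1310 = 12.435.
N(t) = K/(1 + A·e^(−rt)) = 17600/(1 + 12.435×e^(−0.43×12.9)).
e^(−5.547) = 0.0038991; denominator = 1 + 12.435×0.0038991 = 1.0485.
N = 17600/1.0485 = 16786.1.

16790 fronds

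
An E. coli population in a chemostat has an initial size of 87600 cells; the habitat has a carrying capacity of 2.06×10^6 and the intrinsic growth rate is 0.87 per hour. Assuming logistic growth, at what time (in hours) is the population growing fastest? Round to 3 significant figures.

Logistic growth is fastest at N = K/2 = 1.03×10^6.
A = (K − N₀)/N₀ = 22.516. Set K/(1 + A·e^(−rt)) = K/2 → A·e^(−rt) = 1.
e^(−0.87t) = 1/22.516 = 0.0444129, so t = ln(22.516)/0.87 = 3.1142/0.87 = 3.5796.

3.58 hours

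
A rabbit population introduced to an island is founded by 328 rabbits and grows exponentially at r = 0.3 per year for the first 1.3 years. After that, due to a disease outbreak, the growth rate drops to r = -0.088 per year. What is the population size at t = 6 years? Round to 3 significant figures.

Phase 1: N(1.3) = 328·e^(0.3×1.3) = 328·e^0.39 = 484.45.
Phase 2 runs for 6 − 1.3 = 4.7 years at r = -0.088.
N(6) = 484.45·e^(-0.088×4.7) = 484.45·e^-0.4136 = 320.35.

320 rabbits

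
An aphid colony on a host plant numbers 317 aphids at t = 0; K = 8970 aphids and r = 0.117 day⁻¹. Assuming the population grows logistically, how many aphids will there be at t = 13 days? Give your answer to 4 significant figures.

A = (K − N₀)/N₀ = (8970 − 317)/317 = 27.297.
N(t) = K/(1 + A·e^(−rt)) = 8970/(1 + 27.297×e^(−0.117×13)).
e^(−1.521) = 0.21849; denominator = 1 + 27.297×0.21849 = 6.9641.
N = 8970/6.9641 = 1288.03.

1288 aphids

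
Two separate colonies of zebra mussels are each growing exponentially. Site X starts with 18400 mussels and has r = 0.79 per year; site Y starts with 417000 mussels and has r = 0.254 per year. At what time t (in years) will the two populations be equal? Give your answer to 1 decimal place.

Set 18400·e^(0.79t) = 417000·e^(0.254t).
e^((0.79 − 0.254)t) = 417000/18400 → e^(0.536·t) = 22.663.
0.536·t = ln(22.663) = 3.1207, so t = 3.1207/0.536 = 5.8223.

5.8 years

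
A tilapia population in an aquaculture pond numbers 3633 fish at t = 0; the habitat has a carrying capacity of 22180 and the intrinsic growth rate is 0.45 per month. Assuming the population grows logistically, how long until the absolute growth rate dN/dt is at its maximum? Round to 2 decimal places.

3.62 months

Logistic growth is fastest at N = K/2 = 11090.
A = (K − N₀)/N₀ = 5.1051. Set K/(1 + A·e^(−rt)) = K/2 → A·e^(−rt) = 1.
e^(−0.45t) = 1/5.1051 = 0.195881, so t = ln(5.1051)/0.45 = 1.6302/0.45 = 3.6228.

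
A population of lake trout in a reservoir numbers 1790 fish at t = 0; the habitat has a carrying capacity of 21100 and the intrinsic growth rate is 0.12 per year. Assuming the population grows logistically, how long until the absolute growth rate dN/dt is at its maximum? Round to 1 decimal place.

19.8 years

Logistic growth is fastest at N = K/2 = 10550.
A = (K − N₀)/N₀ = 10.788. Set K/(1 + A·e^(−rt)) = K/2 → A·e^(−rt) = 1.
e^(−0.12t) = 1/10.788 = 0.0926981, so t = ln(10.788)/0.12 = 2.3784/0.12 = 19.82.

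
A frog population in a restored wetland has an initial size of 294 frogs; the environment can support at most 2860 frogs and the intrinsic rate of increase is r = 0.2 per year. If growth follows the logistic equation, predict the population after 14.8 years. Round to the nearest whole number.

1969 frogs

A = (K − N₀)/N₀ = (2860 − 294)/294 = 8.7279.
N(t) = K/(1 + A·e^(−rt)) = 2860/(1 + 8.7279×e^(−0.2×14.8)).
e^(−2.96) = 0.051819; denominator = 1 + 8.7279×0.051819 = 1.4523.
N = 2860/1.4523 = 1969.33.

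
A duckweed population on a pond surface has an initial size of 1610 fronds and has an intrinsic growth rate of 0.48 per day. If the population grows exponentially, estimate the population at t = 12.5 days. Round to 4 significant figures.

649500 fronds

N(t) = N₀·e^(rt) = 1610 × e^(0.48×12.5) = 1610 × e^6.
e^6 ≈ 403.43, so N ≈ 1610 × 403.43 = 649520.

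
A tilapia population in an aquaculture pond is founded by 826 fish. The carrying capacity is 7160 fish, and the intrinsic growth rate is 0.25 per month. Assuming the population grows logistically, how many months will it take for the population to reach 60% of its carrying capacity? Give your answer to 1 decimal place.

A = (K − N₀)/N₀ = (7160 − 826)/826 = 7.6683.
Solve 7160/(1 + 7.6683·e^(−0.25t)) = 4296: 1 + 7.6683·e^(−0.25t) = 1.6667, so e^(−0.25t) = 0.0869382.
−0.25·t = ln(0.0869382) = -2.4426, so t = 2.4426/0.25 = 9.7702.

9.8 months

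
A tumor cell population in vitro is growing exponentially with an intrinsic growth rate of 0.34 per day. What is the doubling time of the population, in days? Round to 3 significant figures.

2.04 days

Doubling time t_d = ln(2)/r = 0.6931/0.34 = 2.0387.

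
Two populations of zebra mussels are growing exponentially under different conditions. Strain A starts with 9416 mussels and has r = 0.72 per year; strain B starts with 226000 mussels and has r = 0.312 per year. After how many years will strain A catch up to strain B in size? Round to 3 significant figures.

7.79 years

Set 9416·e^(0.72t) = 226000·e^(0.312t).
e^((0.72 − 0.312)t) = 226000/9416 → e^(0.408·t) = 24.002.
0.408·t = ln(24.002) = 3.1781, so t = 3.1781/0.408 = 7.7895.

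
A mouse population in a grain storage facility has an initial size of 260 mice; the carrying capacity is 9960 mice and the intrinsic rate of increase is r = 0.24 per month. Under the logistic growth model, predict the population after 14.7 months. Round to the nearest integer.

A = (K − N₀)/N₀ = (9960 − 260)/260 = 37.308.
N(t) = K/(1 + A·e^(−rt)) = 9960/(1 + 37.308×e^(−0.24×14.7)).
e^(−3.528) = 0.029364; denominator = 1 + 37.308×0.029364 = 2.0955.
N = 9960/2.0955 = 4753.07.

4753 mice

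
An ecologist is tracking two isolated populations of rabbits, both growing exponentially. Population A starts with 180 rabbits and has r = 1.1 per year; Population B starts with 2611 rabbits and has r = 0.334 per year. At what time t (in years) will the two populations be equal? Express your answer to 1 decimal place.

3.5 years

Set 180·e^(1.1t) = 2611·e^(0.334t).
e^((1.1 − 0.334)t) = 2611/180 → e^(0.766·t) = 14.506.
0.766·t = ln(14.506) = 2.6745, so t = 2.6745/0.766 = 3.4916.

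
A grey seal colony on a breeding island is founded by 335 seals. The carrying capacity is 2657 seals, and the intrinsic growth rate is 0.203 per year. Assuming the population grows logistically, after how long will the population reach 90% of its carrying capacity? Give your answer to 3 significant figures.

20.4 years

A = (K − N₀)/N₀ = (2657 − 335)/335 = 6.9313.
Solve 2657/(1 + 6.9313·e^(−0.203t)) = 2391.3: 1 + 6.9313·e^(−0.203t) = 1.1111, so e^(−0.203t) = 0.0160302.
−0.203·t = ln(0.0160302) = -4.1333, so t = 4.1333/0.203 = 20.361.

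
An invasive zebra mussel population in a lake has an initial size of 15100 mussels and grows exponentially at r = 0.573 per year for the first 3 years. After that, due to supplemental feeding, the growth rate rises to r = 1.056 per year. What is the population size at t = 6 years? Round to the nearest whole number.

2001585 mussels

Phase 1: N(3) = 15100·e^(0.573×3) = 15100·e^1.719 = 84242.1.
Phase 2 runs for 6 − 3 = 3 years at r = 1.056.
N(6) = 84242.1·e^(1.056×3) = 84242.1·e^3.168 = 2.001585×10^6.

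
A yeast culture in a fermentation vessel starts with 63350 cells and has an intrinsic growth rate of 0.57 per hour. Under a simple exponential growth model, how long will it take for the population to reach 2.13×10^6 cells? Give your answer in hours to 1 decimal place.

6.2 hours

Set N₀·e^(rt) = 2.13×10^6: e^(0.57·t) = 2.13×10^6/63350 = 33.623.
0.57·t = ln(33.623) = 3.5152, so t = 3.5152/0.57 = 6.167.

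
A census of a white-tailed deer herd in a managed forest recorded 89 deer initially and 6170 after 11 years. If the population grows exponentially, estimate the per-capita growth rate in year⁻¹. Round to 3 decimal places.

0.385 per year

From N(t) = N₀·e^(rt): e^(r·11) = 6170/89 = 69.326.
r·11 = ln(69.326) = 4.2388, so r = 4.2388/11 = 0.38535.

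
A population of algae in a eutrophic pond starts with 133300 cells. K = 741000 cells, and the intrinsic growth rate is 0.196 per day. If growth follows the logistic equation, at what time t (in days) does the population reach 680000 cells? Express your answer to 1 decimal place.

20.0 days

A = (K − N₀)/N₀ = (741000 − 133300)/133300 = 4.5589.
Solve 741000/(1 + 4.5589·e^(−0.196t)) = 680000: 1 + 4.5589·e^(−0.196t) = 1.0897, so e^(−0.196t) = 0.0196771.
−0.196·t = ln(0.0196771) = -3.9283, so t = 3.9283/0.196 = 20.042.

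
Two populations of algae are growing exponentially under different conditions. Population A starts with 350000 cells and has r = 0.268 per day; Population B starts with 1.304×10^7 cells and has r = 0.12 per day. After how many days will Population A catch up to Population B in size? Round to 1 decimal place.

Set 350000·e^(0.268t) = 1.304×10^7·e^(0.12t).
e^((0.268 − 0.12)t) = 1.304×10^7/350000 → e^(0.148·t) = 37.257.
0.148·t = ln(37.257) = 3.6178, so t = 3.6178/0.148 = 24.445.

24.4 days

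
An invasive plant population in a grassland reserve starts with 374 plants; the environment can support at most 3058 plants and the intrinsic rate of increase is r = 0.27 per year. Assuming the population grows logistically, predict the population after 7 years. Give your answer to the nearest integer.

A = (K − N₀)/N₀ = (3058 − 374)/374 = 7.1765.
N(t) = K/(1 + A·e^(−rt)) = 3058/(1 + 7.1765×e^(−0.27×7)).
e^(−1.89) = 0.15107; denominator = 1 + 7.1765×0.15107 = 2.0842.
N = 3058/2.0842 = 1467.26.

1467 plants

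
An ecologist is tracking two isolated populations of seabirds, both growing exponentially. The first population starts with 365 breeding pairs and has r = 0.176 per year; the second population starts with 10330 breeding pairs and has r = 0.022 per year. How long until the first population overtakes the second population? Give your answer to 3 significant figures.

21.7 years

Set 365·e^(0.176t) = 10330·e^(0.022t).
e^((0.176 − 0.022)t) = 10330/365 → e^(0.154·t) = 28.301.
0.154·t = ln(28.301) = 3.3429, so t = 3.3429/0.154 = 21.707.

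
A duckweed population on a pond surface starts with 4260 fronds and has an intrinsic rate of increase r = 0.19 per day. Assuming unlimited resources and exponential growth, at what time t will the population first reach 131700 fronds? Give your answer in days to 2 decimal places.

Set N₀·e^(rt) = 131700: e^(0.19·t) = 131700/4260 = 30.915.
0.19·t = ln(30.915) = 3.4313, so t = 3.4313/0.19 = 18.059.

18.06 days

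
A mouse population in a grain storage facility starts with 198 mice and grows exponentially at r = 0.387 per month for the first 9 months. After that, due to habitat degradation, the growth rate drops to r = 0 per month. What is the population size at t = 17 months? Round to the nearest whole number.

Phase 1: N(9) = 198·e^(0.387×9) = 198·e^3.483 = 6446.33.
Phase 2 runs for 17 − 9 = 8 months at r = 0.
N(17) = 6446.33·e^(0×8) = 6446.33·e^0 = 6446.33.

6446 mice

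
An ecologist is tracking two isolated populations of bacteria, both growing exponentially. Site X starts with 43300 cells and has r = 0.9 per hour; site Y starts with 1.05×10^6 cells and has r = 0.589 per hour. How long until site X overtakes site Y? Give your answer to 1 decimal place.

10.3 hours

Set 43300·e^(0.9t) = 1.05×10^6·e^(0.589t).
e^((0.9 − 0.589)t) = 1.05×10^6/43300 → e^(0.311·t) = 24.249.
0.311·t = ln(24.249) = 3.1884, so t = 3.1884/0.311 = 10.252.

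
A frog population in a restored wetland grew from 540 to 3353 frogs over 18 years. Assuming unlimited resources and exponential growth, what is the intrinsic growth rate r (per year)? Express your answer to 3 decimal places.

0.101 per year

From N(t) = N₀·e^(rt): e^(r·18) = 3353/540 = 6.2093.
r·18 = ln(6.2093) = 1.826, so r = 1.826/18 = 0.10145.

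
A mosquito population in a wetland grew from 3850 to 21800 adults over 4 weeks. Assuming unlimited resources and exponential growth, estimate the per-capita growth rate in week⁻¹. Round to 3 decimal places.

From N(t) = N₀·e^(rt): e^(r·4) = 21800/3850 = 5.6623.
r·4 = ln(5.6623) = 1.7338, so r = 1.7338/4 = 0.43346.

0.433 per week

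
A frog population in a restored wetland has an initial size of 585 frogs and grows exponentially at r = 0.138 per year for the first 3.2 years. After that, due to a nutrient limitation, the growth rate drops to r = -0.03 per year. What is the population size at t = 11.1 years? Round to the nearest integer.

Phase 1: N(3.2) = 585·e^(0.138×3.2) = 585·e^0.4416 = 909.788.
Phase 2 runs for 11.1 − 3.2 = 7.9 years at r = -0.03.
N(11.1) = 909.788·e^(-0.03×7.9) = 909.788·e^-0.237 = 717.815.

718 frogs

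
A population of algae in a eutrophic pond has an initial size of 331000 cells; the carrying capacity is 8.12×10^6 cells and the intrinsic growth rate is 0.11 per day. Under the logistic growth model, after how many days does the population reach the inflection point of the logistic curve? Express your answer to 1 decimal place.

28.7 days

Logistic growth is fastest at N = K/2 = 4.06×10^6.
A = (K − N₀)/N₀ = 23.532. Set K/(1 + A·e^(−rt)) = K/2 → A·e^(−rt) = 1.
e^(−0.11t) = 1/23.532 = 0.0424958, so t = ln(23.532)/0.11 = 3.1583/0.11 = 28.712.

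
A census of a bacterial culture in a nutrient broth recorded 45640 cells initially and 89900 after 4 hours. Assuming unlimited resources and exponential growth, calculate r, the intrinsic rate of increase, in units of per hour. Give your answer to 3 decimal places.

0.169 per hour

From N(t) = N₀·e^(rt): e^(r·4) = 89900/45640 = 1.9698.
r·4 = ln(1.9698) = 0.67791, so r = 0.67791/4 = 0.16948.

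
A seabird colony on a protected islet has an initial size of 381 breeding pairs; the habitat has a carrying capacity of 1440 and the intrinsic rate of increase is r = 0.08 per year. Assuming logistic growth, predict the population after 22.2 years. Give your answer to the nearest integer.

979 breeding pairs

A = (K − N₀)/N₀ = (1440 − 381)/381 = 2.7795.
N(t) = K/(1 + A·e^(−rt)) = 1440/(1 + 2.7795×e^(−0.08×22.2)).
e^(−1.776) = 0.16931; denominator = 1 + 2.7795×0.16931 = 1.4706.
N = 1440/1.4706 = 979.183.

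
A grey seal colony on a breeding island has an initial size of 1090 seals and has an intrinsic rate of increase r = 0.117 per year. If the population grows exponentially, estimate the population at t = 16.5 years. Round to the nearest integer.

N(t) = N₀·e^(rt) = 1090 × e^(0.117×16.5) = 1090 × e^1.931.
e^1.931 ≈ 6.893, so N ≈ 1090 × 6.893 = 7513.32.

7513 seals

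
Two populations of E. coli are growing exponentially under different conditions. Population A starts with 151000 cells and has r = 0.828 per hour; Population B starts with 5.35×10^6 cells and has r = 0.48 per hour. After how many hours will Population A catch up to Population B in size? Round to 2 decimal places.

10.25 hours

Set 151000·e^(0.828t) = 5.35×10^6·e^(0.48t).
e^((0.828 − 0.48)t) = 5.35×10^6/151000 → e^(0.348·t) = 35.43.
0.348·t = ln(35.43) = 3.5676, so t = 3.5676/0.348 = 10.252.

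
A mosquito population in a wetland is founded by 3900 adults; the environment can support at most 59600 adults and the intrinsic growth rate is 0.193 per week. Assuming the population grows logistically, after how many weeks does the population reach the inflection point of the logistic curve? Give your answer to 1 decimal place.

13.8 weeks

Logistic growth is fastest at N = K/2 = 29800.
A = (K − N₀)/N₀ = 14.282. Set K/(1 + A·e^(−rt)) = K/2 → A·e^(−rt) = 1.
e^(−0.193t) = 1/14.282 = 0.070018, so t = ln(14.282)/0.193 = 2.659/0.193 = 13.777.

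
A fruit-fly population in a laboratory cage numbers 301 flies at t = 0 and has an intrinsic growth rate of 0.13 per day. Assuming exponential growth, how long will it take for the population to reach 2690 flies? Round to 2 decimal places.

Set N₀·e^(rt) = 2690: e^(0.13·t) = 2690/301 = 8.9369.
0.13·t = ln(8.9369) = 2.1902, so t = 2.1902/0.13 = 16.848.

16.85 days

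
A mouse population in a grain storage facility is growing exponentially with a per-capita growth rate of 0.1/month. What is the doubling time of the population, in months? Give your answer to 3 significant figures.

6.93 months

Doubling time t_d = ln(2)/r = 0.6931/0.1 = 6.9315.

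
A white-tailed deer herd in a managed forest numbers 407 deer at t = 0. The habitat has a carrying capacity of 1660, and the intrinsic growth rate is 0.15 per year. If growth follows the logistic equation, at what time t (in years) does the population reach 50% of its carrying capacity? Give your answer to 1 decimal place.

7.5 years

A = (K − N₀)/N₀ = (1660 − 407)/407 = 3.0786.
Solve 1660/(1 + 3.0786·e^(−0.15t)) = 830: 1 + 3.0786·e^(−0.15t) = 2, so e^(−0.15t) = 0.32482.
−0.15·t = ln(0.32482) = -1.1245, so t = 1.1245/0.15 = 7.4966.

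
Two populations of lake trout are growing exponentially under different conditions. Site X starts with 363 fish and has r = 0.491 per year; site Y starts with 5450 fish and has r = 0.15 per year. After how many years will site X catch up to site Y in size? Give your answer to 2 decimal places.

7.94 years

Set 363·e^(0.491t) = 5450·e^(0.15t).
e^((0.491 − 0.15)t) = 5450/363 → e^(0.341·t) = 15.014.
0.341·t = ln(15.014) = 2.709, so t = 2.709/0.341 = 7.9442.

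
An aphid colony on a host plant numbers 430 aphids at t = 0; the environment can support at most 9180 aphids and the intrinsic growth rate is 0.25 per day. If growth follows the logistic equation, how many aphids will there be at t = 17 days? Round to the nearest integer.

7115 aphids

A = (K − N₀)/N₀ = (9180 − 430)/430 = 20.349.
N(t) = K/(1 + A·e^(−rt)) = 9180/(1 + 20.349×e^(−0.25×17)).
e^(−4.25) = 0.014264; denominator = 1 + 20.349×0.014264 = 1.2903.
N = 9180/1.2903 = 7114.84.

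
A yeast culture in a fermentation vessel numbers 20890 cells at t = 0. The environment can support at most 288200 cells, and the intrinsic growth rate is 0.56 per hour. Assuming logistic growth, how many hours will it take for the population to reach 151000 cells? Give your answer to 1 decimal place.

A = (K − N₀)/N₀ = (288200 − 20890)/20890 = 12.796.
Solve 288200/(1 + 12.796·e^(−0.56t)) = 151000: 1 + 12.796·e^(−0.56t) = 1.9086, so e^(−0.56t) = 0.0710069.
−0.56·t = ln(0.0710069) = -2.645, so t = 2.645/0.56 = 4.7232.

4.7 hours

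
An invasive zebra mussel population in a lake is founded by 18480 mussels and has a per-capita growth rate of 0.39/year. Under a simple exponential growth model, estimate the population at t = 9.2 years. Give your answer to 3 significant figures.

N(t) = N₀·e^(rt) = 18480 × e^(0.39×9.2) = 18480 × e^3.588.
e^3.588 ≈ 36.162, so N ≈ 18480 × 36.162 = 668268.

668000 mussels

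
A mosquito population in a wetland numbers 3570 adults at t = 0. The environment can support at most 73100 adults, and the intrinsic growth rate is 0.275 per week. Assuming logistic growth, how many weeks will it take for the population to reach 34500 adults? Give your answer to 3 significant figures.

A = (K − N₀)/N₀ = (73100 − 3570)/3570 = 19.476.
Solve 73100/(1 + 19.476·e^(−0.275t)) = 34500: 1 + 19.476·e^(−0.275t) = 2.1188, so e^(−0.275t) = 0.0574466.
−0.275·t = ln(0.0574466) = -2.8569, so t = 2.8569/0.275 = 10.389.

10.4 weeks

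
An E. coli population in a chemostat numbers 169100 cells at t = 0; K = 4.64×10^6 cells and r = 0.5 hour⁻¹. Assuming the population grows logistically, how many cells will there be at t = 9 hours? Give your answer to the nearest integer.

A = (K − N₀)/N₀ = (4.64×10^6 − 169100)/169100 = 26.439.
N(t) = K/(1 + A·e^(−rt)) = 4.64×10^6/(1 + 26.439×e^(−0.5×9)).
e^(−4.5) = 0.011109; denominator = 1 + 26.439×0.011109 = 1.2937.
N = 4.64×10^6/1.2937 = 3.58657×10^6.

3586570 cells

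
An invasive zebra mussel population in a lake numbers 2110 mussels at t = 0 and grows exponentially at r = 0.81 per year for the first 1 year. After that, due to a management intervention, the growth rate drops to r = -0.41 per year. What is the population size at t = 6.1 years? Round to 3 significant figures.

586 mussels

Phase 1: N(1) = 2110·e^(0.81×1) = 2110·e^0.81 = 4743.09.
Phase 2 runs for 6.1 − 1 = 5.1 years at r = -0.41.
N(6.1) = 4743.09·e^(-0.41×5.1) = 4743.09·e^-2.091 = 586.072.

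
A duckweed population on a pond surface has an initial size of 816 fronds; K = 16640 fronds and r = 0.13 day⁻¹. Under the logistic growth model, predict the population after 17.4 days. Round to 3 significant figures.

5510 fronds

A = (K − N₀)/N₀ = (16640 − 816)/816 = 19.392.
N(t) = K/(1 + A·e^(−rt)) = 16640/(1 + 19.392×e^(−0.13×17.4)).
e^(−2.262) = 0.10414; denominator = 1 + 19.392×0.10414 = 3.0195.
N = 16640/3.0195 = 5510.78.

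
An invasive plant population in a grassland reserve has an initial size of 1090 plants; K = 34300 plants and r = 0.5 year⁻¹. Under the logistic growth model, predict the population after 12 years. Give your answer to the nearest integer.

31891 plants

A = (K − N₀)/N₀ = (34300 − 1090)/1090 = 30.468.
N(t) = K/(1 + A·e^(−rt)) = 34300/(1 + 30.468×e^(−0.5×12)).
e^(−6) = 0.0024788; denominator = 1 + 30.468×0.0024788 = 1.0755.
N = 34300/1.0755 = 31891.5.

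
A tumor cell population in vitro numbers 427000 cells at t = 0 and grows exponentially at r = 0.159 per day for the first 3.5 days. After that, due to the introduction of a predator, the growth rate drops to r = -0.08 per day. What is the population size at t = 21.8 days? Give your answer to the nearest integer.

Phase 1: N(3.5) = 427000·e^(0.159×3.5) = 427000·e^0.5565 = 744925.
Phase 2 runs for 21.8 − 3.5 = 18.3 days at r = -0.08.
N(21.8) = 744925·e^(-0.08×18.3) = 744925·e^-1.464 = 172308.

172308 cells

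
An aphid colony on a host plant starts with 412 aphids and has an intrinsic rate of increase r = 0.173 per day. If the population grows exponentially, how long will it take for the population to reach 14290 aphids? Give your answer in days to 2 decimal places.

Set N₀·e^(rt) = 14290: e^(0.173·t) = 14290/412 = 34.684.
0.173·t = ln(34.684) = 3.5463, so t = 3.5463/0.173 = 20.499.

20.50 days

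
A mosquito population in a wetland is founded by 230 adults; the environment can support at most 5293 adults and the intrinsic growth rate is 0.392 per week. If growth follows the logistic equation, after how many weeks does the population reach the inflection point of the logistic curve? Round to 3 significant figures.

Logistic growth is fastest at N = K/2 = 2646.5.
A = (K − N₀)/N₀ = 22.013. Set K/(1 + A·e^(−rt)) = K/2 → A·e^(−rt) = 1.
e^(−0.392t) = 1/22.013 = 0.0454276, so t = ln(22.013)/0.392 = 3.0916/0.392 = 7.8868.

7.89 weeks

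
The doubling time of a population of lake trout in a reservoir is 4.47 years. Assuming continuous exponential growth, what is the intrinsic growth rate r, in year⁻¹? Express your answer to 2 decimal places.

0.16 per year

r = ln(2)/t_d = 0.6931/4.47 = 0.15507.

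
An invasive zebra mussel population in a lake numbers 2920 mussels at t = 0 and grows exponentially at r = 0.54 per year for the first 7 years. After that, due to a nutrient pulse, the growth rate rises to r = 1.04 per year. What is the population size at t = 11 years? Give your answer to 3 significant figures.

8200000 mussels

Phase 1: N(7) = 2920·e^(0.54×7) = 2920·e^3.78 = 127943.
Phase 2 runs for 11 − 7 = 4 years at r = 1.04.
N(11) = 127943·e^(1.04×4) = 127943·e^4.16 = 8.197493×10^6.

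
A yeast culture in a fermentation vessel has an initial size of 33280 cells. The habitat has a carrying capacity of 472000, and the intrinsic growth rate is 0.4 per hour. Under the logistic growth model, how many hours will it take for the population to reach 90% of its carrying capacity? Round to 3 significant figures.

11.9 hours

A = (K − N₀)/N₀ = (472000 − 33280)/33280 = 13.183.
Solve 472000/(1 + 13.183·e^(−0.4t)) = 424800: 1 + 13.183·e^(−0.4t) = 1.1111, so e^(−0.4t) = 0.00842856.
−0.4·t = ln(0.00842856) = -4.7761, so t = 4.7761/0.4 = 11.94.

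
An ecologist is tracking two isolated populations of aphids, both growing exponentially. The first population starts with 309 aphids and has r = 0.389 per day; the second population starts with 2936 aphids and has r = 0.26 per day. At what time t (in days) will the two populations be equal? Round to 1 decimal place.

Set 309·e^(0.389t) = 2936·e^(0.26t).
e^((0.389 − 0.26)t) = 2936/309 → e^(0.129·t) = 9.5016.
0.129·t = ln(9.5016) = 2.2515, so t = 2.2515/0.129 = 17.453.

17.5 days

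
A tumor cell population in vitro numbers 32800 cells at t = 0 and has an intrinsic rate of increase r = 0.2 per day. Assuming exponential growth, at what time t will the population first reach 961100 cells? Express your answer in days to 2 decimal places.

16.89 days

Set N₀·e^(rt) = 961100: e^(0.2·t) = 961100/32800 = 29.302.
0.2·t = ln(29.302) = 3.3776, so t = 3.3776/0.2 = 16.888.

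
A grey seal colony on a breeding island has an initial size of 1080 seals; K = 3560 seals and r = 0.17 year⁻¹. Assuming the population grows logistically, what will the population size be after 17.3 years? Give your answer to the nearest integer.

3175 seals

A = (K − N₀)/N₀ = (3560 − 1080)/1080 = 2.2963.
N(t) = K/(1 + A·e^(−rt)) = 3560/(1 + 2.2963×e^(−0.17×17.3)).
e^(−2.941) = 0.052813; denominator = 1 + 2.2963×0.052813 = 1.1213.
N = 3560/1.1213 = 3174.96.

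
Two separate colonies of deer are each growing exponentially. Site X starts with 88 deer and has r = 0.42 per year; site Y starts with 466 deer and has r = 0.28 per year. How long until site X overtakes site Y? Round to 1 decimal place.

11.9 years

Set 88·e^(0.42t) = 466·e^(0.28t).
e^((0.42 − 0.28)t) = 466/88 → e^(0.14·t) = 5.2955.
0.14·t = ln(5.2955) = 1.6668, so t = 1.6668/0.14 = 11.906.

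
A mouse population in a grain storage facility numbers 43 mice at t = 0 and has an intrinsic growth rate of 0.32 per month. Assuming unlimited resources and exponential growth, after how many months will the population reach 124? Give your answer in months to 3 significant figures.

3.31 months

Set N₀·e^(rt) = 124: e^(0.32·t) = 124/43 = 2.8837.
0.32·t = ln(2.8837) = 1.0591, so t = 1.0591/0.32 = 3.3096.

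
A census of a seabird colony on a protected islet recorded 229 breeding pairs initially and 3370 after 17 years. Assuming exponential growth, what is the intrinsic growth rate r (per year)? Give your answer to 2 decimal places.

0.16 per year

From N(t) = N₀·e^(rt): e^(r·17) = 3370/229 = 14.716.
r·17 = ln(14.716) = 2.6889, so r = 2.6889/17 = 0.15817.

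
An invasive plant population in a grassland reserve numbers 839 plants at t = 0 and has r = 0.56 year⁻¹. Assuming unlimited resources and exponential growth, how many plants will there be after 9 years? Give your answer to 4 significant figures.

129600 plants

N(t) = N₀·e^(rt) = 839 × e^(0.56×9) = 839 × e^5.04.
e^5.04 ≈ 154.47, so N ≈ 839 × 154.47 = 129600.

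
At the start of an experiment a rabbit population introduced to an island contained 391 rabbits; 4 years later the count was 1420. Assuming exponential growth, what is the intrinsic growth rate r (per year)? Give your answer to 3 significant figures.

From N(t) = N₀·e^(rt): e^(r·4) = 1420/391 = 3.6317.
r·4 = ln(3.6317) = 1.2897, so r = 1.2897/4 = 0.32243.

0.322 per year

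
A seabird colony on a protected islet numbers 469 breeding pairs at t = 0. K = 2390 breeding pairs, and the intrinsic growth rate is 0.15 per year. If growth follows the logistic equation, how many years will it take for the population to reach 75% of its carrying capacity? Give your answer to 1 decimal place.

16.7 years

A = (K − N₀)/N₀ = (2390 − 469)/469 = 4.0959.
Solve 2390/(1 + 4.0959·e^(−0.15t)) = 1792.5: 1 + 4.0959·e^(−0.15t) = 1.3333, so e^(−0.15t) = 0.0813812.
−0.15·t = ln(0.0813812) = -2.5086, so t = 2.5086/0.15 = 16.724.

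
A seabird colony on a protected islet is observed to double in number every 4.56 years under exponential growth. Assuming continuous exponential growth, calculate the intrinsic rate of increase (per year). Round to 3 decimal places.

r = ln(2)/t_d = 0.6931/4.56 = 0.15201.

0.152 per year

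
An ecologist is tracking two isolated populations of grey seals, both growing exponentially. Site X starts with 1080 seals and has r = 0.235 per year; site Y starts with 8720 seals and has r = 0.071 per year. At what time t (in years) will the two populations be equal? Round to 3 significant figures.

12.7 years

Set 1080·e^(0.235t) = 8720·e^(0.071t).
e^((0.235 − 0.071)t) = 8720/1080 → e^(0.164·t) = 8.0741.
0.164·t = ln(8.0741) = 2.0887, so t = 2.0887/0.164 = 12.736.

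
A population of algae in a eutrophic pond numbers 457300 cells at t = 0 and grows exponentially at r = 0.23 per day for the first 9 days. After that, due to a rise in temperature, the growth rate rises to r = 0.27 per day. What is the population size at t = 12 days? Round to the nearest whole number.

8146467 cells

Phase 1: N(9) = 457300·e^(0.23×9) = 457300·e^2.07 = 3.624022×10^6.
Phase 2 runs for 12 − 9 = 3 days at r = 0.27.
N(12) = 3.624022×10^6·e^(0.27×3) = 3.624022×10^6·e^0.81 = 8.146467×10^6.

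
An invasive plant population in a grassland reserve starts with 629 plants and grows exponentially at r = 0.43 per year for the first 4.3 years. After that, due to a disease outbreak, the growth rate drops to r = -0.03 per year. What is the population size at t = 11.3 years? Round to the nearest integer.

3239 plants

Phase 1: N(4.3) = 629·e^(0.43×4.3) = 629·e^1.849 = 3996.33.
Phase 2 runs for 11.3 − 4.3 = 7 years at r = -0.03.
N(11.3) = 3996.33·e^(-0.03×7) = 3996.33·e^-0.21 = 3239.36.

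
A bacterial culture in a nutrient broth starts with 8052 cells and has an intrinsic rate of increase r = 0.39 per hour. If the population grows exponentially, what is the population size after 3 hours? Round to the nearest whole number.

25943 cells

N(t) = N₀·e^(rt) = 8052 × e^(0.39×3) = 8052 × e^1.17.
e^1.17 ≈ 3.222, so N ≈ 8052 × 3.222 = 25943.5.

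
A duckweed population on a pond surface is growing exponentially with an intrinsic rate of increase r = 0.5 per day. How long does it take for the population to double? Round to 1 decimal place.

1.4 days

Doubling time t_d = ln(2)/r = 0.6931/0.5 = 1.3863.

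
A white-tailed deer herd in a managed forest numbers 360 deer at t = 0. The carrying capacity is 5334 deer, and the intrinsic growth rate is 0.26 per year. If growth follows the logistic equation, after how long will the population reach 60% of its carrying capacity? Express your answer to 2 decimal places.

11.66 years

A = (K − N₀)/N₀ = (5334 − 360)/360 = 13.817.
Solve 5334/(1 + 13.817·e^(−0.26t)) = 3200.4: 1 + 13.817·e^(−0.26t) = 1.6667, so e^(−0.26t) = 0.0482509.
−0.26·t = ln(0.0482509) = -3.0313, so t = 3.0313/0.26 = 11.659.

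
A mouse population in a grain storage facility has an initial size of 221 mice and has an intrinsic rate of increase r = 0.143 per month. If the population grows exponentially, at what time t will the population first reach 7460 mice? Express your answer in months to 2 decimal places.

24.61 months

Set N₀·e^(rt) = 7460: e^(0.143·t) = 7460/221 = 33.756.
0.143·t = ln(33.756) = 3.5191, so t = 3.5191/0.143 = 24.609.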